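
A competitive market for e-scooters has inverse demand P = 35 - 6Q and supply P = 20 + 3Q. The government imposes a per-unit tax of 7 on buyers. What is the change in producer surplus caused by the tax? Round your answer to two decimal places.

-2.98

Without the tax, 35 - 6Q = 20 + 3Q so Q* = 1.6667 and P* = 25.
With the tax, buyers' net willingness to pay falls by 7: (35 - 7) - 6Q = 20 + 3Q, so Q_t = 0.8889. Buyers pay P_b = 29.6667; sellers receive P_s = P_b - 7 = 22.6667.
Producers lose the trapezoid between P_s and P* out to Q_t plus the triangle from Q_t to Q*: change in PS = 1.1852 - 4.1667 = -2.9815.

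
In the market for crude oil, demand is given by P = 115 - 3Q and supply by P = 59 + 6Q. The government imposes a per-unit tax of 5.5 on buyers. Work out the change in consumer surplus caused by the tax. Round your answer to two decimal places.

Pre-tax equilibrium: 115 - 3Q = 59 + 6Q gives Q* = 6.2222, P* = 96.3333.
A tax on buyers shifts demand down by 5.5: (115 - 5.5) - 3Q = 59 + 6Q, so Q_t = 5.6111. Buyers pay P_b = 98.1667; sellers receive P_s = P_b - 5.5 = 92.6667.
CS falls from (1/2)(6.2222)(18.6667) = 58.0741 to (1/2)(5.6111)(16.8333) = 47.2269, a change of -10.8472.

-10.85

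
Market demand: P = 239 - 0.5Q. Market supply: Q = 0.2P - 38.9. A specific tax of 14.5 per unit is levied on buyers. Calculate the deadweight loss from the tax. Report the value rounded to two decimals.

19.11

Rewriting supply in inverse form: P = 194.5 + 5Q.
Pre-tax equilibrium: 239 - 0.5Q = 194.5 + 5Q gives Q* = 8.0909, P* = 234.9545.
With the tax, buyers' net willingness to pay falls by 14.5: (239 - 14.5) - 0.5Q = 194.5 + 5Q, so Q_t = 5.4545. Buyers pay P_b = 236.2727; sellers receive P_s = P_b - 14.5 = 221.7727.
The welfare triangle lost has base Q* - Q_t = 2.6364 and height t = 14.5, so DWL = (1/2)(2.6364)(14.5) = 19.1136.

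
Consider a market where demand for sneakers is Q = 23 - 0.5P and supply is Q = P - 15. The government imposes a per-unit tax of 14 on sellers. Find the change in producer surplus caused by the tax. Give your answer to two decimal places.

Rewriting demand in inverse form: P = 46 - 2Q.
Rewriting supply in inverse form: P = 15 + Q.
Pre-tax equilibrium: 46 - 2Q = 15 + Q gives Q* = 10.3333, P* = 25.3333.
A tax on sellers shifts supply up by 14: 46 - 2Q = 15 + Q + 14, so Q_t = 5.6667. Buyers pay P_b = 34.6667; sellers receive P_s = P_b - 14 = 20.6667.
Producers lose the trapezoid between P_s and P* out to Q_t plus the triangle from Q_t to Q*: change in PS = 16.0556 - 53.3889 = -37.3333.

-37.33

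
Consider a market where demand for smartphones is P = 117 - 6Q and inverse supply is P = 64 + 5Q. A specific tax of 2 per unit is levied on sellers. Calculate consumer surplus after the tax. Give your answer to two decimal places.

64.49

Pre-tax equilibrium: 117 - 6Q = 64 + 5Q gives Q* = 4.8182, P* = 88.0909.
A tax on sellers shifts supply up by 2: 117 - 6Q = 64 + 5Q + 2, so Q_t = 4.6364. Buyers pay P_b = 89.1818; sellers receive P_s = P_b - 2 = 87.1818.
Consumer surplus is the triangle under demand above P_b: (1/2)(4.6364)(117 - 89.1818) = 64.4876.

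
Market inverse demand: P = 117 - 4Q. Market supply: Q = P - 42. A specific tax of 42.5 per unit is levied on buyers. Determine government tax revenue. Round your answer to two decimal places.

Rewriting supply in inverse form: P = 42 + Q.
Without the tax, 117 - 4Q = 42 + Q so Q* = 15 and P* = 57.
A tax on buyers shifts demand down by 42.5: (117 - 42.5) - 4Q = 42 + Q, so Q_t = 6.5. Buyers pay P_b = 91; sellers receive P_s = P_b - 42.5 = 48.5.
Tax revenue = t x Q_t = 42.5 x 6.5 = 276.25.

276.25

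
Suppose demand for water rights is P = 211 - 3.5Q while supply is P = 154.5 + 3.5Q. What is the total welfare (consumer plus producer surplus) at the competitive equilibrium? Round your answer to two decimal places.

Equilibrium: 211 - 3.5Q = 154.5 + 3.5Q, so Q* = 8.0714 and P* = 182.75.
Total surplus is the full triangle between the curves from 0 to Q*: (1/2)(8.0714)(211 - 154.5) = 228.0179.

228.02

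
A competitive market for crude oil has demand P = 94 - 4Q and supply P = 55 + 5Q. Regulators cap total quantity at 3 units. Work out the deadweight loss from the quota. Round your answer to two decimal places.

8.00

Unrestricted equilibrium: Q* = (94 - 55)/(4 + 5) = 4.3333.
At Q = 3 the demand price is 94 - 4(3) = 82 and the supply price is 55 + 5(3) = 70.
Deadweight loss is the triangle between the curves from 3 to 4.3333: (1/2)(82 - 70)(4.3333 - 3) = 8.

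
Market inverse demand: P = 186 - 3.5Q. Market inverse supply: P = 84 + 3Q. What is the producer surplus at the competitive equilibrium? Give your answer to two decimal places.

369.37

Setting demand equal to supply, 102 = 6.5Q, so Q* = 15.6923 and P* = 131.0769.
PS is the area between P* and the supply curve from 0 to Q*: (1/2)(15.6923)(47.0769) = 369.3728.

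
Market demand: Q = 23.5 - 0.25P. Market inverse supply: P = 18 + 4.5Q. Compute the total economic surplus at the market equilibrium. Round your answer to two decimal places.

Rewriting demand in inverse form: P = 94 - 4Q.
Equilibrium: 94 - 4Q = 18 + 4.5Q, so Q* = 8.9412 and P* = 58.2353.
CS = (1/2)(8.9412)(35.7647) = 159.8893 and PS = (1/2)(8.9412)(40.2353) = 179.8754, so total surplus = 339.7647.

339.76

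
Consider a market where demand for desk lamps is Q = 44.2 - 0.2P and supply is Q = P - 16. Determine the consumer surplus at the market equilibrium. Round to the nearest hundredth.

Rewriting demand in inverse form: P = 221 - 5Q.
Rewriting supply in inverse form: P = 16 + Q.
Setting demand equal to supply, 205 = 6Q, so Q* = 34.1667 and P* = 50.1667.
CS is the area between the demand curve and P* from 0 to Q*: (1/2)(34.1667)(170.8333) = 2918.4028.

2918.40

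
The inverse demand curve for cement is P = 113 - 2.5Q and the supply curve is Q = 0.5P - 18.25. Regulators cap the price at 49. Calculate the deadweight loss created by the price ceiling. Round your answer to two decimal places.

Rewriting supply in inverse form: P = 36.5 + 2Q.
Without the control, 113 - 2.5Q = 36.5 + 2Q so Q* = 17 and P* = 70.5.
At the ceiling price 49, quantity supplied is (49 - 36.5)/2 = 6.25; supply is the short side, so Q = 6.25 trades at P = 49.
At Q = 6.25 the demand price is 97.375 and the supply price is 49. Deadweight loss is the triangle between the curves from 6.25 to 17: (1/2)(97.375 - 49)(17 - 6.25) = 260.0156.

260.02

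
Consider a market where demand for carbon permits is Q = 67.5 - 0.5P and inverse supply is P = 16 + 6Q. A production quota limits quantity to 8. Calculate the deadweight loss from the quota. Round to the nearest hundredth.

Rewriting demand in inverse form: P = 135 - 2Q.
Without the quota, 135 - 2Q = 16 + 6Q gives Q* = 14.875.
At Q = 8 the demand price is 135 - 2(8) = 119 and the supply price is 16 + 6(8) = 64.
DWL = (1/2)(gap between curves at 8) x (Q* - 8) = (1/2)(55)(6.875) = 189.0625.

189.06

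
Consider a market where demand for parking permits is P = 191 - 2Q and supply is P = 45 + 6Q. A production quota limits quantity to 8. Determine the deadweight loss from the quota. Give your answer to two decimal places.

420.25

Without the quota, 191 - 2Q = 45 + 6Q gives Q* = 18.25.
At Q = 8 the demand price is 191 - 2(8) = 175 and the supply price is 45 + 6(8) = 93.
Deadweight loss is the triangle between the curves from 8 to 18.25: (1/2)(175 - 93)(18.25 - 8) = 420.25.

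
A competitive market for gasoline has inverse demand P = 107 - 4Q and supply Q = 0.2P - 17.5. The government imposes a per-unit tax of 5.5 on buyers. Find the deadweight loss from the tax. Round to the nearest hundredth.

1.68

Rewriting supply in inverse form: P = 87.5 + 5Q.
Without the tax, 107 - 4Q = 87.5 + 5Q so Q* = 2.1667 and P* = 98.3333.
With the tax, buyers' net willingness to pay falls by 5.5: (107 - 5.5) - 4Q = 87.5 + 5Q, so Q_t = 1.5556. Buyers pay P_b = 100.7778; sellers receive P_s = P_b - 5.5 = 95.2778.
The welfare triangle lost has base Q* - Q_t = 0.6111 and height t = 5.5, so DWL = (1/2)(0.6111)(5.5) = 1.6806.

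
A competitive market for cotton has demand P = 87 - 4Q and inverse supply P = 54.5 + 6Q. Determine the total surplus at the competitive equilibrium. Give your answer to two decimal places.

Setting demand equal to supply, 32.5 = 10Q, so Q* = 3.25 and P* = 74.
Total surplus is the full triangle between the curves from 0 to Q*: (1/2)(3.25)(87 - 54.5) = 52.8125.

52.81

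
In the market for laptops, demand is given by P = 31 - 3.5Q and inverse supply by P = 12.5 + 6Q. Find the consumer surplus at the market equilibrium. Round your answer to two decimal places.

Setting demand equal to supply, 18.5 = 9.5Q, so Q* = 1.9474 and P* = 24.1842.
The demand choke price is 31, so CS = (1/2)(Q*)(31 - P*) = (1/2)(1.9474)(6.8158) = 6.6364.

6.64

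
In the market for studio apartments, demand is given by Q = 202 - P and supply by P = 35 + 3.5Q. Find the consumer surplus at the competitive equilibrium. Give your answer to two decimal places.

Rewriting demand in inverse form: P = 202 - Q.
Set 202 - Q = 35 + 3.5Q, which gives 167 = 4.5Q, so Q* = 37.1111 and P* = 202 - (37.1111) = 164.8889.
CS is the area between the demand curve and P* from 0 to Q*: (1/2)(37.1111)(37.1111) = 688.6173.

688.62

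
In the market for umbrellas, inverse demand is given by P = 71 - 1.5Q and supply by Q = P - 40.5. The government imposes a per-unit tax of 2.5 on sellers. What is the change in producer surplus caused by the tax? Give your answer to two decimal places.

-11.70

Rewriting supply in inverse form: P = 40.5 + Q.
Pre-tax equilibrium: 71 - 1.5Q = 40.5 + Q gives Q* = 12.2, P* = 52.7.
With the tax, sellers need 2.5 more per unit: 71 - 1.5Q = 40.5 + Q + 2.5, so Q_t = 11.2. Buyers pay P_b = 54.2; sellers receive P_s = P_b - 2.5 = 51.7.
PS falls from (1/2)(12.2)(12.2) = 74.42 to (1/2)(11.2)(11.2) = 62.72, a change of -11.7.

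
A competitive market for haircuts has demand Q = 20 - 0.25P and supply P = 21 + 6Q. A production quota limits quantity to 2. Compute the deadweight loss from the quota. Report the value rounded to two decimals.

Rewriting demand in inverse form: P = 80 - 4Q.
Unrestricted equilibrium: Q* = (80 - 21)/(4 + 6) = 5.9.
At Q = 2 the demand price is 80 - 4(2) = 72 and the supply price is 21 + 6(2) = 33.
DWL = (1/2)(gap between curves at 2) x (Q* - 2) = (1/2)(39)(3.9) = 76.05.

76.05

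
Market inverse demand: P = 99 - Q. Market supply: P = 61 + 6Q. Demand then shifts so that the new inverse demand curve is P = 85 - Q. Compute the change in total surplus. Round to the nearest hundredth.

Initial equilibrium: Q_0 = 5.4286, P_0 = 93.5714; CS_0 = (1/2)(5.4286)(5.4286) = 14.7347, PS_0 = (1/2)(5.4286)(32.5714) = 88.4082.
New equilibrium: 85 - Q = 61 + 6Q gives Q_1 = 3.4286, P_1 = 81.5714; CS_1 = 5.8776, PS_1 = 35.2653.
Change in total surplus = (5.8776 + 35.2653) - (14.7347 + 88.4082) = -62.

-62.00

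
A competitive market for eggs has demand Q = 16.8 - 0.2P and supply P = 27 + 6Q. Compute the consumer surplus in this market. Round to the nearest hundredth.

Rewriting demand in inverse form: P = 84 - 5Q.
Equilibrium: 84 - 5Q = 27 + 6Q, so Q* = 5.1818 and P* = 58.0909.
Consumer surplus is the triangle under demand above P*: (1/2)(5.1818)(84 - 58.0909) = (1/2)(5.1818)(25.9091) = 67.1281.

67.13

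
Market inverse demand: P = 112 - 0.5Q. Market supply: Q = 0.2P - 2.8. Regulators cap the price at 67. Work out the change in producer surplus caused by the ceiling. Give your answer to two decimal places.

Rewriting supply in inverse form: P = 14 + 5Q.
Free-market equilibrium: 112 - 0.5Q = 14 + 5Q gives Q* = 17.8182, P* = 103.0909.
At the ceiling price 67, quantity supplied is (67 - 14)/5 = 10.6; supply is the short side, so Q = 10.6 trades at P = 67.
PS goes from (1/2)(17.8182)(89.0909) = 793.719 to 280.9 (computed as (67 - 14)(10.6) - (1/2)(5)(10.6)^2), a change of -512.819.

-512.82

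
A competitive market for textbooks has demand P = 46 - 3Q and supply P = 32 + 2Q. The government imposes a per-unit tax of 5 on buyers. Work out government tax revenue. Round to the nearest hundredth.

9.00

Without the tax, 46 - 3Q = 32 + 2Q so Q* = 2.8 and P* = 37.6.
A tax on buyers shifts demand down by 5: (46 - 5) - 3Q = 32 + 2Q, so Q_t = 1.8. Buyers pay P_b = 40.6; sellers receive P_s = P_b - 5 = 35.6.
Revenue is the tax times quantity traded: 5 x 1.8 = 9.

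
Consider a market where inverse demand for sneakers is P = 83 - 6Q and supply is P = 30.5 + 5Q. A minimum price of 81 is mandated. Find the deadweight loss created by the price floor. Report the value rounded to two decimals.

Without the control, 83 - 6Q = 30.5 + 5Q so Q* = 4.7727 and P* = 54.3636.
At the floor price 81, quantity demanded is (83 - 81)/6 = 0.3333; demand is the short side, so Q = 0.3333 trades at P = 81.
The lost-trades triangle has base Q* - 0.3333 = 4.4394 and height equal to the gap between the curves at Q = 0.3333, which is 81 - 32.1667 = 48.8333. DWL = (1/2)(4.4394)(48.8333) = 108.3952.

108.40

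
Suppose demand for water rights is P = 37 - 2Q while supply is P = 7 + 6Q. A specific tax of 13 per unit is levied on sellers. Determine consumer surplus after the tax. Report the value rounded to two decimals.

Without the tax, 37 - 2Q = 7 + 6Q so Q* = 3.75 and P* = 29.5.
A tax on sellers shifts supply up by 13: 37 - 2Q = 7 + 6Q + 13, so Q_t = 2.125. Buyers pay P_b = 32.75; sellers receive P_s = P_b - 13 = 19.75.
CS = (1/2)(Q_t)(37 - P_b) = (1/2)(2.125)(4.25) = 4.5156.

4.52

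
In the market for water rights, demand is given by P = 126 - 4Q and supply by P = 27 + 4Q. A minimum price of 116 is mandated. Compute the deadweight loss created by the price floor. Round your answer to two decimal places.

Without the control, 126 - 4Q = 27 + 4Q so Q* = 12.375 and P* = 76.5.
At the floor price 116, quantity demanded is (126 - 116)/4 = 2.5; demand is the short side, so Q = 2.5 trades at P = 116.
At Q = 2.5 the demand price is 116 and the supply price is 37. Deadweight loss is the triangle between the curves from 2.5 to 12.375: (1/2)(116 - 37)(12.375 - 2.5) = 390.0625.

390.06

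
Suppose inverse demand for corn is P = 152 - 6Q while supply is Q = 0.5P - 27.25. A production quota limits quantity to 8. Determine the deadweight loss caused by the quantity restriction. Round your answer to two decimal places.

Rewriting supply in inverse form: P = 54.5 + 2Q.
Unrestricted equilibrium: Q* = (152 - 54.5)/(6 + 2) = 12.1875.
At Q = 8 the demand price is 152 - 6(8) = 104 and the supply price is 54.5 + 2(8) = 70.5.
DWL = (1/2)(gap between curves at 8) x (Q* - 8) = (1/2)(33.5)(4.1875) = 70.1406.

70.14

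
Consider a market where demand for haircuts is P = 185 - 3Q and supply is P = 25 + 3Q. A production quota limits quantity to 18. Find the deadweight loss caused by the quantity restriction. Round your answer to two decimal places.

Without the quota, 185 - 3Q = 25 + 3Q gives Q* = 26.6667.
At Q = 18 the demand price is 185 - 3(18) = 131 and the supply price is 25 + 3(18) = 79.
DWL = (1/2)(gap between curves at 18) x (Q* - 18) = (1/2)(52)(8.6667) = 225.3333.

225.33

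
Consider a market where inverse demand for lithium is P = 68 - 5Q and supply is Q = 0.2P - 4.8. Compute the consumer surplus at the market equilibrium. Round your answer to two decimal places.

48.40

Rewriting supply in inverse form: P = 24 + 5Q.
Equilibrium: 68 - 5Q = 24 + 5Q, so Q* = 4.4 and P* = 46.
CS is the area between the demand curve and P* from 0 to Q*: (1/2)(4.4)(22) = 48.4.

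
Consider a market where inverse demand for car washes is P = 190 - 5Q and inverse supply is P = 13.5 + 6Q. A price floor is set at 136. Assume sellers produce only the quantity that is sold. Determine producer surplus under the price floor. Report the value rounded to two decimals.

973.08

Free-market equilibrium: 190 - 5Q = 13.5 + 6Q gives Q* = 16.0455, P* = 109.7727.
At the floor price 136, quantity demanded is (190 - 136)/5 = 10.8; demand is the short side, so Q = 10.8 trades at P = 136.
The supply price at Q = 10.8 is 78.3. PS is the trapezoid between 136 and supply over [0, 10.8]: (1/2)[(136 - 13.5) + (136 - 78.3)](10.8) = 973.08.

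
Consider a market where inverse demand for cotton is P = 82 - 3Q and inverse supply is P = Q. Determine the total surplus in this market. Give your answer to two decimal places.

Equilibrium: 82 - 3Q = Q, so Q* = 20.5 and P* = 20.5.
CS = (1/2)(20.5)(61.5) = 630.375 and PS = (1/2)(20.5)(20.5) = 210.125, so total surplus = 840.5.

840.50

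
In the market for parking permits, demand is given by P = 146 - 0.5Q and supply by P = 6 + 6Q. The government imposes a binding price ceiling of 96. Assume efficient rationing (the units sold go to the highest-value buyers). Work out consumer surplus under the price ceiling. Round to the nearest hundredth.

Free-market equilibrium: 146 - 0.5Q = 6 + 6Q gives Q* = 21.5385, P* = 135.2308.
At the ceiling price 96, quantity supplied is (96 - 6)/6 = 15; supply is the short side, so Q = 15 trades at P = 96.
The demand price at Q = 15 is 138.5. CS is the trapezoid between demand and 96 over [0, 15]: (1/2)[(146 - 96) + (138.5 - 96)](15) = 693.75.

693.75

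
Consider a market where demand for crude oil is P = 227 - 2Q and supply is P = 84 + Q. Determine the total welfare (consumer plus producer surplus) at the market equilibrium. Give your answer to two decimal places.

3408.17

Setting demand equal to supply, 143 = 3Q, so Q* = 47.6667 and P* = 131.6667.
CS = (1/2)(47.6667)(95.3333) = 2272.1111 and PS = (1/2)(47.6667)(47.6667) = 1136.0556, so total surplus = 3408.1667.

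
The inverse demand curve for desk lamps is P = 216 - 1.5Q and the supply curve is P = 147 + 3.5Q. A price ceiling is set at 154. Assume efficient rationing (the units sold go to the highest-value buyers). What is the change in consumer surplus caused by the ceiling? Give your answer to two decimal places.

Free-market equilibrium: 216 - 1.5Q = 147 + 3.5Q gives Q* = 13.8, P* = 195.3.
At the ceiling price 154, quantity supplied is (154 - 147)/3.5 = 2; supply is the short side, so Q = 2 trades at P = 154.
CS goes from (1/2)(13.8)(20.7) = 142.83 to 121 (computed as (216 - 154)(2) - (1/2)(1.5)(2)^2), a change of -21.83.

-21.83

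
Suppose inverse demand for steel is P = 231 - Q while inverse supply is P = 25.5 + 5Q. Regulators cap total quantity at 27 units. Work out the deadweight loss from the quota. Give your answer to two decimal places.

157.69

Without the quota, 231 - Q = 25.5 + 5Q gives Q* = 34.25.
At Q = 27 the demand price is 231 - (27) = 204 and the supply price is 25.5 + 5(27) = 160.5.
DWL = (1/2)(gap between curves at 27) x (Q* - 27) = (1/2)(43.5)(7.25) = 157.6875.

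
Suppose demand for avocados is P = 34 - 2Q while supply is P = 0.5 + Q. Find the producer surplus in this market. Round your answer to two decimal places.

Set 34 - 2Q = 0.5 + Q, which gives 33.5 = 3Q, so Q* = 11.1667 and P* = 34 - 2(11.1667) = 11.6667.
PS is the area between P* and the supply curve from 0 to Q*: (1/2)(11.1667)(11.1667) = 62.3472.

62.35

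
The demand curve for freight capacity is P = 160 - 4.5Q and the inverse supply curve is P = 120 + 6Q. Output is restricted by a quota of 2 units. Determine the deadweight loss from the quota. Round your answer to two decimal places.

17.19

Without the quota, 160 - 4.5Q = 120 + 6Q gives Q* = 3.8095.
At Q = 2 the demand price is 160 - 4.5(2) = 151 and the supply price is 120 + 6(2) = 132.
DWL = (1/2)(gap between curves at 2) x (Q* - 2) = (1/2)(19)(1.8095) = 17.1905.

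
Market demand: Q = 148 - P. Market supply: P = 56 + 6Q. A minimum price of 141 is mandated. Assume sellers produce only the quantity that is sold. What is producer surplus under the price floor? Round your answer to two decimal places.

448.00

Rewriting demand in inverse form: P = 148 - Q.
Without the control, 148 - Q = 56 + 6Q so Q* = 13.1429 and P* = 134.8571.
At P = 141, buyers demand (148 - 141)/1 = 7 while sellers would supply more, so the quantity traded is 7 at price 141.
The supply price at Q = 7 is 98. PS is the trapezoid between 141 and supply over [0, 7]: (1/2)[(141 - 56) + (141 - 98)](7) = 448.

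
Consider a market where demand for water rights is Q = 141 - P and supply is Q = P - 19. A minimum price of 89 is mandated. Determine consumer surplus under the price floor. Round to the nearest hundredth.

Rewriting demand in inverse form: P = 141 - Q.
Rewriting supply in inverse form: P = 19 + Q.
Free-market equilibrium: 141 - Q = 19 + Q gives Q* = 61, P* = 80.
At P = 89, buyers demand (141 - 89)/1 = 52 while sellers would supply more, so the quantity traded is 52 at price 89.
CS is the triangle under demand above 89: (1/2)(52)(141 - 89) = 1352.

1352.00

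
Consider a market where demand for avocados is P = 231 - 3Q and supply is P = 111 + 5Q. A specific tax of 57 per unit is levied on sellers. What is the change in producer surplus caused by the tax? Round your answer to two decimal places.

Pre-tax equilibrium: 231 - 3Q = 111 + 5Q gives Q* = 15, P* = 186.
A tax on sellers shifts supply up by 57: 231 - 3Q = 111 + 5Q + 57, so Q_t = 7.875. Buyers pay P_b = 207.375; sellers receive P_s = P_b - 57 = 150.375.
Producers lose the trapezoid between P_s and P* out to Q_t plus the triangle from Q_t to Q*: change in PS = 155.0391 - 562.5 = -407.4609.

-407.46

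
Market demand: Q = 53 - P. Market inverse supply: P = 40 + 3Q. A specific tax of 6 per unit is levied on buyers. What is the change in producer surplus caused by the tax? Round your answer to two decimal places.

Rewriting demand in inverse form: P = 53 - Q.
Without the tax, 53 - Q = 40 + 3Q so Q* = 3.25 and P* = 49.75.
A tax on buyers shifts demand down by 6: (53 - 6) - Q = 40 + 3Q, so Q_t = 1.75. Buyers pay P_b = 51.25; sellers receive P_s = P_b - 6 = 45.25.
PS falls from (1/2)(3.25)(9.75) = 15.8438 to (1/2)(1.75)(5.25) = 4.5938, a change of -11.25.

-11.25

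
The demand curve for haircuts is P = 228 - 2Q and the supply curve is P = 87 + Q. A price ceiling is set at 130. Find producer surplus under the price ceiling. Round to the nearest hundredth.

Free-market equilibrium: 228 - 2Q = 87 + Q gives Q* = 47, P* = 134.
At the ceiling price 130, quantity supplied is (130 - 87)/1 = 43; supply is the short side, so Q = 43 trades at P = 130.
PS is the triangle above supply below 130: (1/2)(43)(130 - 87) = 924.5.

924.50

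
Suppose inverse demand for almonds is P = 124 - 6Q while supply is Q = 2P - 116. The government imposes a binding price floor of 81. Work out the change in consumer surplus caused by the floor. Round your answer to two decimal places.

-155.22

Rewriting supply in inverse form: P = 58 + 0.5Q.
Free-market equilibrium: 124 - 6Q = 58 + 0.5Q gives Q* = 10.1538, P* = 63.0769.
At the floor price 81, quantity demanded is (124 - 81)/6 = 7.1667; demand is the short side, so Q = 7.1667 trades at P = 81.
CS goes from (1/2)(10.1538)(60.9231) = 309.3018 to 154.0833 (computed as (124 - 81)(7.1667) - (1/2)(6)(7.1667)^2), a change of -155.2184.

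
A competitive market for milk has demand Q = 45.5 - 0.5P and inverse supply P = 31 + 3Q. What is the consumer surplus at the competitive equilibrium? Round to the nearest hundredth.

144.00

Rewriting demand in inverse form: P = 91 - 2Q.
Setting demand equal to supply, 60 = 5Q, so Q* = 12 and P* = 67.
The demand choke price is 91, so CS = (1/2)(Q*)(91 - P*) = (1/2)(12)(24) = 144.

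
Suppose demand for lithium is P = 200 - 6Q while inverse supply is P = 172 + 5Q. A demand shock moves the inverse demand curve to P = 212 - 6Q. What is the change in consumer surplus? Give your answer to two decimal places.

Initial equilibrium: Q_0 = 2.5455, P_0 = 184.7273; CS_0 = (1/2)(2.5455)(15.2727) = 19.438, PS_0 = (1/2)(2.5455)(12.7273) = 16.1983.
New equilibrium: 212 - 6Q = 172 + 5Q gives Q_1 = 3.6364, P_1 = 190.1818; CS_1 = 39.6694, PS_1 = 33.0579.
Change in consumer surplus = 39.6694 - 19.438 = 20.2314.

20.23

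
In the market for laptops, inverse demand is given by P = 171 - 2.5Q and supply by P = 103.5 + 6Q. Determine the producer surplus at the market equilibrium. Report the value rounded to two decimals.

Equilibrium: 171 - 2.5Q = 103.5 + 6Q, so Q* = 7.9412 and P* = 151.1471.
PS is the area between P* and the supply curve from 0 to Q*: (1/2)(7.9412)(47.6471) = 189.1869.

189.19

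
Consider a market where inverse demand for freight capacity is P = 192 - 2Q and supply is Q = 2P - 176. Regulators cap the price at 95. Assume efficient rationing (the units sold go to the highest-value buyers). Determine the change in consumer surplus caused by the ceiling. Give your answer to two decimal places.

-568.56

Rewriting supply in inverse form: P = 88 + 0.5Q.
Without the control, 192 - 2Q = 88 + 0.5Q so Q* = 41.6 and P* = 108.8.
At the ceiling price 95, quantity supplied is (95 - 88)/0.5 = 14; supply is the short side, so Q = 14 trades at P = 95.
CS goes from (1/2)(41.6)(83.2) = 1730.56 to 1162 (computed as (192 - 95)(14) - (1/2)(2)(14)^2), a change of -568.56.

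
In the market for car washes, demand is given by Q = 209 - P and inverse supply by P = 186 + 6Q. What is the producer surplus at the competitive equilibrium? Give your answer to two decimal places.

Rewriting demand in inverse form: P = 209 - Q.
Equilibrium: 209 - Q = 186 + 6Q, so Q* = 3.2857 and P* = 205.7143.
PS is the area between P* and the supply curve from 0 to Q*: (1/2)(3.2857)(19.7143) = 32.3878.

32.39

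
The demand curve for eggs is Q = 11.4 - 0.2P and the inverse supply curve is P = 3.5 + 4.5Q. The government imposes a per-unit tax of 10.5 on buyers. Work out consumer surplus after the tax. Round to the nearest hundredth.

51.22

Rewriting demand in inverse form: P = 57 - 5Q.
Pre-tax equilibrium: 57 - 5Q = 3.5 + 4.5Q gives Q* = 5.6316, P* = 28.8421.
A tax on buyers shifts demand down by 10.5: (57 - 10.5) - 5Q = 3.5 + 4.5Q, so Q_t = 4.5263. Buyers pay P_b = 34.3684; sellers receive P_s = P_b - 10.5 = 23.8684.
Consumer surplus is the triangle under demand above P_b: (1/2)(4.5263)(57 - 34.3684) = 51.2188.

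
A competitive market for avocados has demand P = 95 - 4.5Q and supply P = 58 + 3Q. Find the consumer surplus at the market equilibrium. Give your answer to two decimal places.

54.76

Set 95 - 4.5Q = 58 + 3Q, which gives 37 = 7.5Q, so Q* = 4.9333 and P* = 95 - 4.5(4.9333) = 72.8.
CS is the area between the demand curve and P* from 0 to Q*: (1/2)(4.9333)(22.2) = 54.76.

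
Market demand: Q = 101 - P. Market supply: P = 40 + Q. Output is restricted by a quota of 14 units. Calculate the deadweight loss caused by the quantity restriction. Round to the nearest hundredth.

Rewriting demand in inverse form: P = 101 - Q.
Unrestricted equilibrium: Q* = (101 - 40)/(1 + 1) = 30.5.
At Q = 14 the demand price is 101 - (14) = 87 and the supply price is 40 + (14) = 54.
Deadweight loss is the triangle between the curves from 14 to 30.5: (1/2)(87 - 54)(30.5 - 14) = 272.25.

272.25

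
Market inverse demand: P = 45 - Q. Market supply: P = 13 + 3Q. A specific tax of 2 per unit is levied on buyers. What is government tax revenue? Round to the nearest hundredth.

Pre-tax equilibrium: 45 - Q = 13 + 3Q gives Q* = 8, P* = 37.
A tax on buyers shifts demand down by 2: (45 - 2) - Q = 13 + 3Q, so Q_t = 7.5. Buyers pay P_b = 37.5; sellers receive P_s = P_b - 2 = 35.5.
Revenue is the tax times quantity traded: 2 x 7.5 = 15.

15.00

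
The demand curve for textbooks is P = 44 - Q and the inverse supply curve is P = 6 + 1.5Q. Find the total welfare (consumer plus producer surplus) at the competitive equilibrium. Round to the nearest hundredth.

288.80

Set 44 - Q = 6 + 1.5Q, which gives 38 = 2.5Q, so Q* = 15.2 and P* = 44 - (15.2) = 28.8.
Total surplus is the full triangle between the curves from 0 to Q*: (1/2)(15.2)(44 - 6) = 288.8.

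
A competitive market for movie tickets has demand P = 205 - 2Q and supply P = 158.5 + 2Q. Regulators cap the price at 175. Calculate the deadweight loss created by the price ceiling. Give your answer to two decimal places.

Free-market equilibrium: 205 - 2Q = 158.5 + 2Q gives Q* = 11.625, P* = 181.75.
At P = 175, sellers supply (175 - 158.5)/2 = 8.25 while buyers want more, so the quantity traded is 8.25 at price 175.
At Q = 8.25 the demand price is 188.5 and the supply price is 175. Deadweight loss is the triangle between the curves from 8.25 to 11.625: (1/2)(188.5 - 175)(11.625 - 8.25) = 22.7812.

22.78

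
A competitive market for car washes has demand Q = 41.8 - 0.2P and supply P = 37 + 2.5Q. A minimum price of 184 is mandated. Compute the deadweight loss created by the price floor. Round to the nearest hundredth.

1206.02

Rewriting demand in inverse form: P = 209 - 5Q.
Free-market equilibrium: 209 - 5Q = 37 + 2.5Q gives Q* = 22.9333, P* = 94.3333.
At the floor price 184, quantity demanded is (209 - 184)/5 = 5; demand is the short side, so Q = 5 trades at P = 184.
The lost-trades triangle has base Q* - 5 = 17.9333 and height equal to the gap between the curves at Q = 5, which is 184 - 49.5 = 134.5. DWL = (1/2)(17.9333)(134.5) = 1206.0167.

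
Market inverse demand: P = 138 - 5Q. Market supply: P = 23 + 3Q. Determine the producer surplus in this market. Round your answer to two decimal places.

309.96

Equilibrium: 138 - 5Q = 23 + 3Q, so Q* = 14.375 and P* = 66.125.
PS is the area between P* and the supply curve from 0 to Q*: (1/2)(14.375)(43.125) = 309.9609.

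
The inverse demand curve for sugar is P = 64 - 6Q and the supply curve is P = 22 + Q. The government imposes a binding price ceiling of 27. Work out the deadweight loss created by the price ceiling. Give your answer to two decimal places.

Without the control, 64 - 6Q = 22 + Q so Q* = 6 and P* = 28.
At the ceiling price 27, quantity supplied is (27 - 22)/1 = 5; supply is the short side, so Q = 5 trades at P = 27.
The lost-trades triangle has base Q* - 5 = 1 and height equal to the gap between the curves at Q = 5, which is 34 - 27 = 7. DWL = (1/2)(1)(7) = 3.5.

3.50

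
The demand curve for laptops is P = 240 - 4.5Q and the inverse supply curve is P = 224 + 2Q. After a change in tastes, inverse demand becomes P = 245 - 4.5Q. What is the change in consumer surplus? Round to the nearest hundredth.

9.85

Initial equilibrium: Q_0 = 2.4615, P_0 = 228.9231; CS_0 = (1/2)(2.4615)(11.0769) = 13.6331, PS_0 = (1/2)(2.4615)(4.9231) = 6.0592.
New equilibrium: 245 - 4.5Q = 224 + 2Q gives Q_1 = 3.2308, P_1 = 230.4615; CS_1 = 23.4852, PS_1 = 10.4379.
Change in consumer surplus = 23.4852 - 13.6331 = 9.8521.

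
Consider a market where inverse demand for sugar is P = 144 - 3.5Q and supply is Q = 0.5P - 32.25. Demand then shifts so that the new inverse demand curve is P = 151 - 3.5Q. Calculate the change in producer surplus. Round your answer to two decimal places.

Rewriting supply in inverse form: P = 64.5 + 2Q.
Initial equilibrium: Q_0 = 14.4545, P_0 = 93.4091; CS_0 = (1/2)(14.4545)(50.5909) = 365.6343, PS_0 = (1/2)(14.4545)(28.9091) = 208.9339.
New equilibrium: 151 - 3.5Q = 64.5 + 2Q gives Q_1 = 15.7273, P_1 = 95.9545; CS_1 = 432.8574, PS_1 = 247.3471.
Change in producer surplus = 247.3471 - 208.9339 = 38.4132.

38.41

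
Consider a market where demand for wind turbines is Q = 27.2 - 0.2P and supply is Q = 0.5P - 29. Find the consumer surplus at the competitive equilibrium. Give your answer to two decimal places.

Rewriting demand in inverse form: P = 136 - 5Q.
Rewriting supply in inverse form: P = 58 + 2Q.
Set 136 - 5Q = 58 + 2Q, which gives 78 = 7Q, so Q* = 11.1429 and P* = 136 - 5(11.1429) = 80.2857.
CS is the area between the demand curve and P* from 0 to Q*: (1/2)(11.1429)(55.7143) = 310.4082.

310.41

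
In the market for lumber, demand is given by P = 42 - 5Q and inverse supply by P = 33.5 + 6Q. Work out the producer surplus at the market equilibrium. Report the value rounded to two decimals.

1.79

Setting demand equal to supply, 8.5 = 11Q, so Q* = 0.7727 and P* = 38.1364.
PS is the area between P* and the supply curve from 0 to Q*: (1/2)(0.7727)(4.6364) = 1.7913.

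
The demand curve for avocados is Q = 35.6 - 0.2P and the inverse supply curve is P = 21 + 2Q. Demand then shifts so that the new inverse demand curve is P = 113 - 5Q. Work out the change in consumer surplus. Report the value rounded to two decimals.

-825.77

Rewriting demand in inverse form: P = 178 - 5Q.
Initial equilibrium: Q_0 = 22.4286, P_0 = 65.8571; CS_0 = (1/2)(22.4286)(112.1429) = 1257.602, PS_0 = (1/2)(22.4286)(44.8571) = 503.0408.
New equilibrium: 113 - 5Q = 21 + 2Q gives Q_1 = 13.1429, P_1 = 47.2857; CS_1 = 431.8367, PS_1 = 172.7347.
Change in consumer surplus = 431.8367 - 1257.602 = -825.7653.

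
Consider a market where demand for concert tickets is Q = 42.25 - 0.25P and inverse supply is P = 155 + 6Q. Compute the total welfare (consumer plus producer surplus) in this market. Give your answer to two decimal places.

9.80

Rewriting demand in inverse form: P = 169 - 4Q.
Set 169 - 4Q = 155 + 6Q, which gives 14 = 10Q, so Q* = 1.4 and P* = 169 - 4(1.4) = 163.4.
CS = (1/2)(1.4)(5.6) = 3.92 and PS = (1/2)(1.4)(8.4) = 5.88, so total surplus = 9.8.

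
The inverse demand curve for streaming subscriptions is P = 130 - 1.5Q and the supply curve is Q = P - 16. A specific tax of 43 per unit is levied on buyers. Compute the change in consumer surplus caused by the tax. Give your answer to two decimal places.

-954.60

Rewriting supply in inverse form: P = 16 + Q.
Pre-tax equilibrium: 130 - 1.5Q = 16 + Q gives Q* = 45.6, P* = 61.6.
With the tax, buyers' net willingness to pay falls by 43: (130 - 43) - 1.5Q = 16 + Q, so Q_t = 28.4. Buyers pay P_b = 87.4; sellers receive P_s = P_b - 43 = 44.4.
CS falls from (1/2)(45.6)(68.4) = 1559.52 to (1/2)(28.4)(42.6) = 604.92, a change of -954.6.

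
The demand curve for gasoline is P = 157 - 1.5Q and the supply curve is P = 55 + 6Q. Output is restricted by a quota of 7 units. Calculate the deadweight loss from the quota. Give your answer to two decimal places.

163.35

Unrestricted equilibrium: Q* = (157 - 55)/(1.5 + 6) = 13.6.
At Q = 7 the demand price is 157 - 1.5(7) = 146.5 and the supply price is 55 + 6(7) = 97.
DWL = (1/2)(gap between curves at 7) x (Q* - 7) = (1/2)(49.5)(6.6) = 163.35.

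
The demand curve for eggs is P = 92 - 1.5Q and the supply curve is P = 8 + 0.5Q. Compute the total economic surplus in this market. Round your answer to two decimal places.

Setting demand equal to supply, 84 = 2Q, so Q* = 42 and P* = 29.
CS = (1/2)(42)(63) = 1323 and PS = (1/2)(42)(21) = 441, so total surplus = 1764.

1764.00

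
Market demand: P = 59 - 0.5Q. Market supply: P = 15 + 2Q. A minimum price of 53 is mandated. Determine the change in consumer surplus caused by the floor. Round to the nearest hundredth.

Without the control, 59 - 0.5Q = 15 + 2Q so Q* = 17.6 and P* = 50.2.
At the floor price 53, quantity demanded is (59 - 53)/0.5 = 12; demand is the short side, so Q = 12 trades at P = 53.
CS goes from (1/2)(17.6)(8.8) = 77.44 to 36 (computed as (59 - 53)(12) - (1/2)(0.5)(12)^2), a change of -41.44.

-41.44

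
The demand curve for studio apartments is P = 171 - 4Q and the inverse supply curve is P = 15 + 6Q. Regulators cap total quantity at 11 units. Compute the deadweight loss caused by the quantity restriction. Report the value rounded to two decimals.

105.80

Unrestricted equilibrium: Q* = (171 - 15)/(4 + 6) = 15.6.
At Q = 11 the demand price is 171 - 4(11) = 127 and the supply price is 15 + 6(11) = 81.
DWL = (1/2)(gap between curves at 11) x (Q* - 11) = (1/2)(46)(4.6) = 105.8.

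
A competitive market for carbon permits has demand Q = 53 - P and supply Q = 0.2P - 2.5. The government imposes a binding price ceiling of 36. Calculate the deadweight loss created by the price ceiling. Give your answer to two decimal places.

12.61

Rewriting demand in inverse form: P = 53 - Q.
Rewriting supply in inverse form: P = 12.5 + 5Q.
Free-market equilibrium: 53 - Q = 12.5 + 5Q gives Q* = 6.75, P* = 46.25.
At P = 36, sellers supply (36 - 12.5)/5 = 4.7 while buyers want more, so the quantity traded is 4.7 at price 36.
The lost-trades triangle has base Q* - 4.7 = 2.05 and height equal to the gap between the curves at Q = 4.7, which is 48.3 - 36 = 12.3. DWL = (1/2)(2.05)(12.3) = 12.6075.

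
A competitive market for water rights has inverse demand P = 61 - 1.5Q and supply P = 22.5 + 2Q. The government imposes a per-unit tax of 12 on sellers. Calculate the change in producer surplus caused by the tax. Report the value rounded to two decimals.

-63.67

Pre-tax equilibrium: 61 - 1.5Q = 22.5 + 2Q gives Q* = 11, P* = 44.5.
A tax on sellers shifts supply up by 12: 61 - 1.5Q = 22.5 + 2Q + 12, so Q_t = 7.5714. Buyers pay P_b = 49.6429; sellers receive P_s = P_b - 12 = 37.6429.
Producers lose the trapezoid between P_s and P* out to Q_t plus the triangle from Q_t to Q*: change in PS = 57.3265 - 121 = -63.6735.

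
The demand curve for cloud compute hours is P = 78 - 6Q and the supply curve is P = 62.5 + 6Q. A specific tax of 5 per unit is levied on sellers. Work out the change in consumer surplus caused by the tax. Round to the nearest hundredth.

-2.71

Without the tax, 78 - 6Q = 62.5 + 6Q so Q* = 1.2917 and P* = 70.25.
A tax on sellers shifts supply up by 5: 78 - 6Q = 62.5 + 6Q + 5, so Q_t = 0.875. Buyers pay P_b = 72.75; sellers receive P_s = P_b - 5 = 67.75.
CS falls from (1/2)(1.2917)(7.75) = 5.0052 to (1/2)(0.875)(5.25) = 2.2969, a change of -2.7083.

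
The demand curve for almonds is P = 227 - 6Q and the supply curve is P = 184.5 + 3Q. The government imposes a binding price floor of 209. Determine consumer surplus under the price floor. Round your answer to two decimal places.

Without the control, 227 - 6Q = 184.5 + 3Q so Q* = 4.7222 and P* = 198.6667.
At P = 209, buyers demand (227 - 209)/6 = 3 while sellers would supply more, so the quantity traded is 3 at price 209.
CS is the triangle under demand above 209: (1/2)(3)(227 - 209) = 27.

27.00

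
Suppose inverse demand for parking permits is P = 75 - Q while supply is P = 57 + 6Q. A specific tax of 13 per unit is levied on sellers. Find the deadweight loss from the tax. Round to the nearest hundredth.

12.07

Without the tax, 75 - Q = 57 + 6Q so Q* = 2.5714 and P* = 72.4286.
A tax on sellers shifts supply up by 13: 75 - Q = 57 + 6Q + 13, so Q_t = 0.7143. Buyers pay P_b = 74.2857; sellers receive P_s = P_b - 13 = 61.2857.
Deadweight loss is the triangle between the curves from Q_t to Q*: (1/2)(2.5714 - 0.7143)(13) = 12.0714.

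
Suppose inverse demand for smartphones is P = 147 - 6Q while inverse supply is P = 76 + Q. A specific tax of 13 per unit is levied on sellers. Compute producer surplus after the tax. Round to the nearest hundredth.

Pre-tax equilibrium: 147 - 6Q = 76 + Q gives Q* = 10.1429, P* = 86.1429.
With the tax, sellers need 13 more per unit: 147 - 6Q = 76 + Q + 13, so Q_t = 8.2857. Buyers pay P_b = 97.2857; sellers receive P_s = P_b - 13 = 84.2857.
Producer surplus is the triangle above supply below P_s: (1/2)(8.2857)(84.2857 - 76) = 34.3265.

34.33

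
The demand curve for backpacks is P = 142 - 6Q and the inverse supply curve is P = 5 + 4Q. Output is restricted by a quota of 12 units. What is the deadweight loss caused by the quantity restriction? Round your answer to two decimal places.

Unrestricted equilibrium: Q* = (142 - 5)/(6 + 4) = 13.7.
At Q = 12 the demand price is 142 - 6(12) = 70 and the supply price is 5 + 4(12) = 53.
DWL = (1/2)(gap between curves at 12) x (Q* - 12) = (1/2)(17)(1.7) = 14.45.

14.45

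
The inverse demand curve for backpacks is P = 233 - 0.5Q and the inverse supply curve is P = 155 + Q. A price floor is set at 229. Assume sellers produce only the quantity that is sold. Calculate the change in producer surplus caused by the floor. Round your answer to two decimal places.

-792.00

Without the control, 233 - 0.5Q = 155 + Q so Q* = 52 and P* = 207.
At P = 229, buyers demand (233 - 229)/0.5 = 8 while sellers would supply more, so the quantity traded is 8 at price 229.
PS goes from (1/2)(52)(52) = 1352 to 560 (computed as (229 - 155)(8) - (1/2)(1)(8)^2), a change of -792.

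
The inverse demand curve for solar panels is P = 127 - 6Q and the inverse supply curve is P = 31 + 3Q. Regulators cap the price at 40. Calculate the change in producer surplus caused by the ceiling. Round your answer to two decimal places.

Without the control, 127 - 6Q = 31 + 3Q so Q* = 10.6667 and P* = 63.
At the ceiling price 40, quantity supplied is (40 - 31)/3 = 3; supply is the short side, so Q = 3 trades at P = 40.
PS goes from (1/2)(10.6667)(32) = 170.6667 to 13.5 (computed as (40 - 31)(3) - (1/2)(3)(3)^2), a change of -157.1667.

-157.17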